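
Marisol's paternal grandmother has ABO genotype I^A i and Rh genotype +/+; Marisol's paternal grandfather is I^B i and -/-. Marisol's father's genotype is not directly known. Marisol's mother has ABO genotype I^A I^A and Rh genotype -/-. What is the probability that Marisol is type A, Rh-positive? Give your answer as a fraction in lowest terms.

3/8

Marisol's father's ABO genotype from I^A i × I^B i: 1/4 I^A I^B, 1/4 I^A i, 1/4 I^B i, 1/4 i i.
Crossing each possibility with the mother I^A I^A and summing P(type A): 1/4·1/2 + 1/4·1 + 1/4·1/2 + 1/4·1 = 3/4.
Similarly for Rh via the father's Rh distribution: P(Rh+) = 1/2.
Independent loci: 3/4 × 1/2 = 3/8.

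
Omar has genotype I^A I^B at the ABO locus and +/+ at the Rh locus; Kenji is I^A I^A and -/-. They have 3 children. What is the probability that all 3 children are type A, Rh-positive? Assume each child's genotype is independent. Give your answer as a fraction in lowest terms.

ABO cross I^A I^B × I^A I^A → 1/2 A, 1/2 AB.
Rh cross +/+ × -/- → 1 Rh+; so P(type A, Rh-positive) = 1/2 × 1 = 1/2 per child.
All 3 independent: (1/2)^3 = 1/8.

1/8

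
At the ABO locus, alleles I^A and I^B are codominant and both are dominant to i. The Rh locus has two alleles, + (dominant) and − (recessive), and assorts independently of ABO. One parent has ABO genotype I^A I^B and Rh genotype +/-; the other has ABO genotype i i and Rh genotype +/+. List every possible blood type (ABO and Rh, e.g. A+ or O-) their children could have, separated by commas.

Gametes from I^A I^B × i i give offspring ABO genotypes I^A i, I^B i, i.e. phenotypes A, B.
Rh cross +/- × +/+ → phenotypes Rh+.
Combining independently: A+, B+.

A+, B+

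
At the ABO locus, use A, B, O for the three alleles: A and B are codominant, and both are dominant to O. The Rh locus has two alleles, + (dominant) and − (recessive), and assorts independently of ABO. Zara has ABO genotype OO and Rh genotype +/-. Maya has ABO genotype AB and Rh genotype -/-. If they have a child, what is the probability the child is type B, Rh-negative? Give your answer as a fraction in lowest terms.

1/4

ABO cross OO × AB → offspring phenotypes: 1/2 A, 1/2 B.
Rh cross +/- × -/- → 1/2 Rh+, 1/2 Rh-.
Independent loci: P(type B, Rh-negative) = 1/2 × 1/2 = 1/4.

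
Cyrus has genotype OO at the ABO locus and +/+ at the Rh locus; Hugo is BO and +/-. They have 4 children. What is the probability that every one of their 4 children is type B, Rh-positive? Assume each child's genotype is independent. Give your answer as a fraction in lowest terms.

1/16

ABO cross OO × BO → 1/2 O, 1/2 B.
Rh cross +/+ × +/- → 1 Rh+; so P(type B, Rh-positive) = 1/2 × 1 = 1/2 per child.
All 4 independent: (1/2)^4 = 1/16.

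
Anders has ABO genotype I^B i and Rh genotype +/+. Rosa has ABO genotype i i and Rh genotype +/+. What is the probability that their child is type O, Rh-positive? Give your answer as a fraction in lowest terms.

ABO cross I^B i × i i → offspring phenotypes: 1/2 O, 1/2 B.
Rh cross +/+ × +/+ → 1 Rh+.
Independent loci: P(type O, Rh-positive) = 1/2 × 1 = 1/2.

1/2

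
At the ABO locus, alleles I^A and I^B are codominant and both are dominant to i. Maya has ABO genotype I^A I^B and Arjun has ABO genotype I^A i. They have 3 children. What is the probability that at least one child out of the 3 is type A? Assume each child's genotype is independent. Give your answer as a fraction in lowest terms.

ABO cross I^A I^B × I^A i → 1/2 A, 1/4 B, 1/4 AB.
So P(type A) = 1/2 per child.
P(none) = (1/2)^3 = 1/8; P(at least one) = 1 − 1/8 = 7/8.

7/8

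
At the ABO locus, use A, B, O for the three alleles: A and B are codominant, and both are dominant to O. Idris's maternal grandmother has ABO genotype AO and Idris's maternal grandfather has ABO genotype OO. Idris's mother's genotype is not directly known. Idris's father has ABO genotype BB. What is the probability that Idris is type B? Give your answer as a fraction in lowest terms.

Idris's mother's ABO genotype from AO × OO: 1/2 AO, 1/2 OO.
Crossing each possibility with the father BB and summing P(type B): 1/2·1/2 + 1/2·1 = 3/4.

3/4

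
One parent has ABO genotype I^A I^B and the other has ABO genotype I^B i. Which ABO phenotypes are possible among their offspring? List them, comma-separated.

Gametes from I^A I^B × I^B i give offspring ABO genotypes I^A I^B, I^A i, I^B I^B, I^B i, i.e. phenotypes A, B, AB.

A, B, AB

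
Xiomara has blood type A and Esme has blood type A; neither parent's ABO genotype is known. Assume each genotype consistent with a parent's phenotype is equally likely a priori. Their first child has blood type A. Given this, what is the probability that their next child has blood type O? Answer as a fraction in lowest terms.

Possible genotypes: Xiomara ∈ {AA, AO}; Esme ∈ {AA, AO}.
Weight each parental genotype pair by prior × P(type-A child):
  AA × AA: posterior weight 4/15; P(next child type O) = 0.
  AA × AO: posterior weight 4/15; P(next child type O) = 0.
  AO × AA: posterior weight 4/15; P(next child type O) = 0.
  AO × AO: posterior weight 1/5; P(next child type O) = 1/4.
Weighted sum = 1/20.

1/20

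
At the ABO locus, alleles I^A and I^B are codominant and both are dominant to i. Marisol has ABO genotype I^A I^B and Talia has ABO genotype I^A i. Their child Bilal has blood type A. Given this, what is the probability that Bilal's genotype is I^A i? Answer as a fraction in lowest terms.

Cross I^A I^B × I^A i → 1/4 I^A I^A, 1/4 I^A I^B, 1/4 I^A i, 1/4 I^B i.
Type-A genotypes among offspring: I^A I^A (1/4), I^A i (1/4); total 1/2.
P(I^A i | type A) = (1/4) / (1/2) = 1/2.

1/2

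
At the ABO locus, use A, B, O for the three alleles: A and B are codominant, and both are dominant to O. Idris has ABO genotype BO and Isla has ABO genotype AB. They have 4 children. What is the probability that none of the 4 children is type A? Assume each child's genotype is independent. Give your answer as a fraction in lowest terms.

81/256

ABO cross BO × AB → 1/4 A, 1/2 B, 1/4 AB.
So P(type A) = 1/4 per child.
P(not type A) = 3/4 for one child; (3/4)^4 = 81/256.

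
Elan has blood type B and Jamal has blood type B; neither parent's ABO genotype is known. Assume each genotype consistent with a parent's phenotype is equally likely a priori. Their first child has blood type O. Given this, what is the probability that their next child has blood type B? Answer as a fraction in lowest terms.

Possible genotypes: Elan ∈ {BB, BO}; Jamal ∈ {BB, BO}.
Weight each parental genotype pair by prior × P(type-O child):
  BO × BO: posterior weight 1; P(next child type B) = 3/4.
Weighted sum = 3/4.

3/4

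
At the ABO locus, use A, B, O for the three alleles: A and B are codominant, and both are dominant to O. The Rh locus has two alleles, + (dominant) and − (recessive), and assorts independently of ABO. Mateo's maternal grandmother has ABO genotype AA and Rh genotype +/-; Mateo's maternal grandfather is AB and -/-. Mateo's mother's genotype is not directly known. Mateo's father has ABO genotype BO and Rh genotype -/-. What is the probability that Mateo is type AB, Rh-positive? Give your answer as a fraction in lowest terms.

Mateo's mother's ABO genotype from AA × AB: 1/2 AA, 1/2 AB.
Crossing each possibility with the father BO and summing P(type AB): 1/2·1/2 + 1/2·1/4 = 3/8.
Similarly for Rh via the mother's Rh distribution: P(Rh+) = 1/4.
Independent loci: 3/8 × 1/4 = 3/32.

3/32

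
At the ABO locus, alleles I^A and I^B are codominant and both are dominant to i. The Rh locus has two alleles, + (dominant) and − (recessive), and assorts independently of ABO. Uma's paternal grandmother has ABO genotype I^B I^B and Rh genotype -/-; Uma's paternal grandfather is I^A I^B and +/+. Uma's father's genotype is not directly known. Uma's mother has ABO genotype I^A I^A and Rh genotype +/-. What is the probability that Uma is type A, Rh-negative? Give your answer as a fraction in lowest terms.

1/16

Uma's father's ABO genotype from I^B I^B × I^A I^B: 1/2 I^A I^B, 1/2 I^B I^B.
Crossing each possibility with the mother I^A I^A and summing P(type A): 1/2·1/2 + 1/2·0 = 1/4.
Similarly for Rh via the father's Rh distribution: P(Rh-) = 1/4.
Independent loci: 1/4 × 1/4 = 1/16.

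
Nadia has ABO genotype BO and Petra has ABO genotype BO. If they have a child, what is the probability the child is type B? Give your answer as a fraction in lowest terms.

ABO cross BO × BO → offspring phenotypes: 1/4 O, 3/4 B.
So P(type B) = 3/4.

3/4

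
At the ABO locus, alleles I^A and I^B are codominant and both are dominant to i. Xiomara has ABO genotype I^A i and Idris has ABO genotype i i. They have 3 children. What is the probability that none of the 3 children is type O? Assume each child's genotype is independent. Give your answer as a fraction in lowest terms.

1/8

ABO cross I^A i × i i → 1/2 O, 1/2 A.
So P(type O) = 1/2 per child.
P(not type O) = 1/2 for one child; (1/2)^3 = 1/8.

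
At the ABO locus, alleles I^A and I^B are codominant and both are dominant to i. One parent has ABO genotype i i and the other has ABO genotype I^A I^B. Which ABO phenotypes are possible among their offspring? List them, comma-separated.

Gametes from i i × I^A I^B give offspring ABO genotypes I^A i, I^B i, i.e. phenotypes A, B.

A, B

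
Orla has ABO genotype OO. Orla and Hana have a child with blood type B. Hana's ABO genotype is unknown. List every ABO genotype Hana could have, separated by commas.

AB, BB, BO

For each candidate genotype of Hana, check whether crossing it with OO can produce every observed child phenotype.
  AA → possible child types {A} ✗
  AB → possible child types {A, B} ✓
  AO → possible child types {O, A} ✗
  BB → possible child types {B} ✓
  BO → possible child types {O, B} ✓
  OO → possible child types {O} ✗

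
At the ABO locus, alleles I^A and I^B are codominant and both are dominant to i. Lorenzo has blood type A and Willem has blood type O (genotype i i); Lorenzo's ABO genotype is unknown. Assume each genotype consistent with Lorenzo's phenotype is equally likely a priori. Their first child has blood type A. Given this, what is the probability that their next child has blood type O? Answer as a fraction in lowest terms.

1/6

Possible genotypes: Lorenzo ∈ {I^A I^A, I^A i}; Willem ∈ {i i}.
Weight each parental genotype pair by prior × P(type-A child):
  I^A I^A × i i: posterior weight 2/3; P(next child type O) = 0.
  I^A i × i i: posterior weight 1/3; P(next child type O) = 1/2.
Weighted sum = 1/6.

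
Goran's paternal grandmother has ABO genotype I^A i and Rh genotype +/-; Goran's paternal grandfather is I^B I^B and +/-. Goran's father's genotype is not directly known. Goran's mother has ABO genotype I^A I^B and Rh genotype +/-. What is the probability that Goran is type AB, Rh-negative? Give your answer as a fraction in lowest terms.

Goran's father's ABO genotype from I^A i × I^B I^B: 1/2 I^A I^B, 1/2 I^B i.
Crossing each possibility with the mother I^A I^B and summing P(type AB): 1/2·1/2 + 1/2·1/4 = 3/8.
Similarly for Rh via the father's Rh distribution: P(Rh-) = 1/4.
Independent loci: 3/8 × 1/4 = 3/32.

3/32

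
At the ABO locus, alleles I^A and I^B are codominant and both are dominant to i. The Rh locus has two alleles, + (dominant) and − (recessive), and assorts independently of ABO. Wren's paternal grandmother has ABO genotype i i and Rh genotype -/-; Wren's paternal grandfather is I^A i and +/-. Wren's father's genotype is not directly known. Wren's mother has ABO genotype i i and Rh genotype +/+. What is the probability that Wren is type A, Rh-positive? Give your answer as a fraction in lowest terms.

1/4

Wren's father's ABO genotype from i i × I^A i: 1/2 I^A i, 1/2 i i.
Crossing each possibility with the mother i i and summing P(type A): 1/2·1/2 + 1/2·0 = 1/4.
Similarly for Rh via the father's Rh distribution: P(Rh+) = 1.
Independent loci: 1/4 × 1 = 1/4.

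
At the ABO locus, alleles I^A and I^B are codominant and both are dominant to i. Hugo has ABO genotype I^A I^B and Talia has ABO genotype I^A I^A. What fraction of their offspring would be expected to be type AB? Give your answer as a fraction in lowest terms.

ABO cross I^A I^B × I^A I^A → offspring phenotypes: 1/2 A, 1/2 AB.
So P(type AB) = 1/2.

1/2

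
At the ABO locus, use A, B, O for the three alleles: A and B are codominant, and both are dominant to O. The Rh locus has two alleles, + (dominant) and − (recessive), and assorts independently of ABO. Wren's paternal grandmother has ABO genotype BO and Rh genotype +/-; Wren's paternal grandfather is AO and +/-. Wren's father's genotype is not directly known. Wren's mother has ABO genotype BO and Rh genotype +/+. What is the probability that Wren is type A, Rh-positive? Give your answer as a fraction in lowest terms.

Wren's father's ABO genotype from BO × AO: 1/4 AB, 1/4 AO, 1/4 BO, 1/4 OO.
Crossing each possibility with the mother BO and summing P(type A): 1/4·1/4 + 1/4·1/4 + 1/4·0 + 1/4·0 = 1/8.
Similarly for Rh via the father's Rh distribution: P(Rh+) = 1.
Independent loci: 1/8 × 1 = 1/8.

1/8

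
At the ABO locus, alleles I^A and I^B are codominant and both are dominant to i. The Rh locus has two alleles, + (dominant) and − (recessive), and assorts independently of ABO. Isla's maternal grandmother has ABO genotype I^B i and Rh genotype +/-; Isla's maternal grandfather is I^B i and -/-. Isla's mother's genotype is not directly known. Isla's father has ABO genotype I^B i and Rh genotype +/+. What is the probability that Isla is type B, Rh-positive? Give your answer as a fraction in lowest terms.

Isla's mother's ABO genotype from I^B i × I^B i: 1/4 I^B I^B, 1/2 I^B i, 1/4 i i.
Crossing each possibility with the father I^B i and summing P(type B): 1/4·1 + 1/2·3/4 + 1/4·1/2 = 3/4.
Similarly for Rh via the mother's Rh distribution: P(Rh+) = 1.
Independent loci: 3/4 × 1 = 3/4.

3/4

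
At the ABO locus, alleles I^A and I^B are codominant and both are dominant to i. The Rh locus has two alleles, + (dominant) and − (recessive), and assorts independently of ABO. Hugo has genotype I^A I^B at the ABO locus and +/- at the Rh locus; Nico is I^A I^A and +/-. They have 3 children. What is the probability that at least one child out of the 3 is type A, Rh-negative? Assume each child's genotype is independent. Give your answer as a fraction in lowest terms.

ABO cross I^A I^B × I^A I^A → 1/2 A, 1/2 AB.
Rh cross +/- × +/- → 3/4 Rh+, 1/4 Rh-; so P(type A, Rh-negative) = 1/2 × 1/4 = 1/8 per child.
P(none) = (7/8)^3 = 343/512; P(at least one) = 1 − 343/512 = 169/512.

169/512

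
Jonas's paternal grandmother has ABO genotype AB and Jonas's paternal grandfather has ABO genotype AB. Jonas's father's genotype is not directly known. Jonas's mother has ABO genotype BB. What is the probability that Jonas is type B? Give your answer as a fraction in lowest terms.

1/2

Jonas's father's ABO genotype from AB × AB: 1/4 AA, 1/2 AB, 1/4 BB.
Crossing each possibility with the mother BB and summing P(type B): 1/4·0 + 1/2·1/2 + 1/4·1 = 1/2.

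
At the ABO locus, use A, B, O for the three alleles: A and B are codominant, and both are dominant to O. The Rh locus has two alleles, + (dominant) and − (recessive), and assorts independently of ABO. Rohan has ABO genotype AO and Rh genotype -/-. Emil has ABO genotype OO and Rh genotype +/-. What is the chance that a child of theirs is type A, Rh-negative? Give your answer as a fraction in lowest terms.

ABO cross AO × OO → offspring phenotypes: 1/2 O, 1/2 A.
Rh cross -/- × +/- → 1/2 Rh+, 1/2 Rh-.
Independent loci: P(type A, Rh-negative) = 1/2 × 1/2 = 1/4.

1/4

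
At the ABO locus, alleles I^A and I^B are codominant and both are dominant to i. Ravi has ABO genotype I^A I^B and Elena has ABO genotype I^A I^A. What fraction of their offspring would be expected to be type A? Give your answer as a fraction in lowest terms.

1/2

ABO cross I^A I^B × I^A I^A → offspring phenotypes: 1/2 A, 1/2 AB.
So P(type A) = 1/2.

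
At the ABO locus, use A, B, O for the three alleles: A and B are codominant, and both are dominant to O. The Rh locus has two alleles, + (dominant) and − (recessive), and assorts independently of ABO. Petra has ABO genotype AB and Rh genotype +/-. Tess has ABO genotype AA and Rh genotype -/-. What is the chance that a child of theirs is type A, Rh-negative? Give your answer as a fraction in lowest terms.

ABO cross AB × AA → offspring phenotypes: 1/2 A, 1/2 AB.
Rh cross +/- × -/- → 1/2 Rh+, 1/2 Rh-.
Independent loci: P(type A, Rh-negative) = 1/2 × 1/2 = 1/4.

1/4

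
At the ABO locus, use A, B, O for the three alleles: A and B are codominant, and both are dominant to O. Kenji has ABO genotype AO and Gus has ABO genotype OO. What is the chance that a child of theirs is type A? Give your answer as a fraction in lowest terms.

ABO cross AO × OO → offspring phenotypes: 1/2 O, 1/2 A.
So P(type A) = 1/2.

1/2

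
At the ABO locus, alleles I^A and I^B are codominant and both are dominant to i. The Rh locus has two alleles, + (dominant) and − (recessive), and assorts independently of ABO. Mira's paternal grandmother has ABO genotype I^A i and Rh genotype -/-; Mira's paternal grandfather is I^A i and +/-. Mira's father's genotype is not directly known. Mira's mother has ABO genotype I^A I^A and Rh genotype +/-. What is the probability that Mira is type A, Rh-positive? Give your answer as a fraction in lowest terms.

Mira's father's ABO genotype from I^A i × I^A i: 1/4 I^A I^A, 1/2 I^A i, 1/4 i i.
Crossing each possibility with the mother I^A I^A and summing P(type A): 1/4·1 + 1/2·1 + 1/4·1 = 1.
Similarly for Rh via the father's Rh distribution: P(Rh+) = 5/8.
Independent loci: 1 × 5/8 = 5/8.

5/8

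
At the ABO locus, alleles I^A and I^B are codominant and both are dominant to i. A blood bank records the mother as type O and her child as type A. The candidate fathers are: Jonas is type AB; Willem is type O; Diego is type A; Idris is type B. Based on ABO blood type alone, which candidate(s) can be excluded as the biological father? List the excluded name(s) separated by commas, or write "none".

A candidate is excluded only if no genotype consistent with his phenotype could produce a type A child with a type O mother.
Willem (type O): no genotype consistent with that phenotype can produce a type-A child with a type-O mother.
Idris (type B): no genotype consistent with that phenotype can produce a type-A child with a type-O mother.

Willem, Idris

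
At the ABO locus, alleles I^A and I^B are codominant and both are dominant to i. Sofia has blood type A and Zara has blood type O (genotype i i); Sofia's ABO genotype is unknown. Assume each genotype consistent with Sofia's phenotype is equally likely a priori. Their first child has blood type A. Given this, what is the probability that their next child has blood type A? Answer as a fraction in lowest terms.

Possible genotypes: Sofia ∈ {I^A I^A, I^A i}; Zara ∈ {i i}.
Weight each parental genotype pair by prior × P(type-A child):
  I^A I^A × i i: posterior weight 2/3; P(next child type A) = 1.
  I^A i × i i: posterior weight 1/3; P(next child type A) = 1/2.
Weighted sum = 5/6.

5/6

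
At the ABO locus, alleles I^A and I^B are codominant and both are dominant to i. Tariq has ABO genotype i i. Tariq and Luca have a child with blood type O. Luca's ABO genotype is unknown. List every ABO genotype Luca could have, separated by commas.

I^A i, I^B i, i i

For each candidate genotype of Luca, check whether crossing it with i i can produce every observed child phenotype.
  I^A I^A → possible child types {A} ✗
  I^A I^B → possible child types {A, B} ✗
  I^A i → possible child types {O, A} ✓
  I^B I^B → possible child types {B} ✗
  I^B i → possible child types {O, B} ✓
  i i → possible child types {O} ✓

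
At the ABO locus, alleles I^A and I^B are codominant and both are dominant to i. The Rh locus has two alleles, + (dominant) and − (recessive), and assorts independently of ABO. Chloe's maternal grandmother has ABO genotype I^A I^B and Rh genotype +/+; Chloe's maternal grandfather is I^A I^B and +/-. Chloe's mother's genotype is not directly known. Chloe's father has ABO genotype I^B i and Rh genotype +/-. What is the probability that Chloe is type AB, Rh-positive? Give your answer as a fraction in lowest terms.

Chloe's mother's ABO genotype from I^A I^B × I^A I^B: 1/4 I^A I^A, 1/2 I^A I^B, 1/4 I^B I^B.
Crossing each possibility with the father I^B i and summing P(type AB): 1/4·1/2 + 1/2·1/4 + 1/4·0 = 1/4.
Similarly for Rh via the mother's Rh distribution: P(Rh+) = 7/8.
Independent loci: 1/4 × 7/8 = 7/32.

7/32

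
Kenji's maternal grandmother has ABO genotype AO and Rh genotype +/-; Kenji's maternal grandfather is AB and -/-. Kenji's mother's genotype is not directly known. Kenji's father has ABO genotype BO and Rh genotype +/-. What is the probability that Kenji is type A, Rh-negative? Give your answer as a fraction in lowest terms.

Kenji's mother's ABO genotype from AO × AB: 1/4 AA, 1/4 AB, 1/4 AO, 1/4 BO.
Crossing each possibility with the father BO and summing P(type A): 1/4·1/2 + 1/4·1/4 + 1/4·1/4 + 1/4·0 = 1/4.
Similarly for Rh via the mother's Rh distribution: P(Rh-) = 3/8.
Independent loci: 1/4 × 3/8 = 3/32.

3/32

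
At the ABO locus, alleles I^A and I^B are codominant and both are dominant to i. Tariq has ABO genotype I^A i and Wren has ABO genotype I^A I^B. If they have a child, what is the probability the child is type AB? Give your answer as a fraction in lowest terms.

ABO cross I^A i × I^A I^B → offspring phenotypes: 1/2 A, 1/4 B, 1/4 AB.
So P(type AB) = 1/4.

1/4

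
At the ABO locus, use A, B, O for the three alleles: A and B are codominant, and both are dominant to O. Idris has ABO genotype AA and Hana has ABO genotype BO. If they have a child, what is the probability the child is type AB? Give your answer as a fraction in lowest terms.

ABO cross AA × BO → offspring phenotypes: 1/2 A, 1/2 AB.
So P(type AB) = 1/2.

1/2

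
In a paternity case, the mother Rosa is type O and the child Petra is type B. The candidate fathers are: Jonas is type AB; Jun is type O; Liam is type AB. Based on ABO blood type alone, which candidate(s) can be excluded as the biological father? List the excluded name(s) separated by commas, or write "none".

A candidate is excluded only if no genotype consistent with his phenotype could produce a type B child with a type O mother.
Jun (type O): no genotype consistent with that phenotype can produce a type-B child with a type-O mother.

Jun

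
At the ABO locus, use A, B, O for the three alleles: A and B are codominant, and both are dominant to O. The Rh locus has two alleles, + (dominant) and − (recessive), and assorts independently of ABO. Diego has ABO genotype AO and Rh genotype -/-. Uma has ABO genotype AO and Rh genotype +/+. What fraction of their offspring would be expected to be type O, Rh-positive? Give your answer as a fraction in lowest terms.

ABO cross AO × AO → offspring phenotypes: 1/4 O, 3/4 A.
Rh cross -/- × +/+ → 1 Rh+.
Independent loci: P(type O, Rh-positive) = 1/4 × 1 = 1/4.

1/4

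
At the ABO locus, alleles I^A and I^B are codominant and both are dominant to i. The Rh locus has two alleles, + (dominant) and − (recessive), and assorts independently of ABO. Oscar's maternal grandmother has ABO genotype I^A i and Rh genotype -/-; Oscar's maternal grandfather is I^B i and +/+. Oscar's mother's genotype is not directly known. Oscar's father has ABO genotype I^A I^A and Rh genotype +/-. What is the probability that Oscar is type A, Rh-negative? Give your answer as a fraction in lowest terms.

3/16

Oscar's mother's ABO genotype from I^A i × I^B i: 1/4 I^A I^B, 1/4 I^A i, 1/4 I^B i, 1/4 i i.
Crossing each possibility with the father I^A I^A and summing P(type A): 1/4·1/2 + 1/4·1 + 1/4·1/2 + 1/4·1 = 3/4.
Similarly for Rh via the mother's Rh distribution: P(Rh-) = 1/4.
Independent loci: 3/4 × 1/4 = 3/16.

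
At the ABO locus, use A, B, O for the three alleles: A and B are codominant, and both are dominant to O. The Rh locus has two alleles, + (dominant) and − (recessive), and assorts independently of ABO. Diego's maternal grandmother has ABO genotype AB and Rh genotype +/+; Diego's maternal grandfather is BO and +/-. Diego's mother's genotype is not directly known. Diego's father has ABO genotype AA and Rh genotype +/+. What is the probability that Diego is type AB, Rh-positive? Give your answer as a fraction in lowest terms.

Diego's mother's ABO genotype from AB × BO: 1/4 AB, 1/4 AO, 1/4 BB, 1/4 BO.
Crossing each possibility with the father AA and summing P(type AB): 1/4·1/2 + 1/4·0 + 1/4·1 + 1/4·1/2 = 1/2.
Similarly for Rh via the mother's Rh distribution: P(Rh+) = 1.
Independent loci: 1/2 × 1 = 1/2.

1/2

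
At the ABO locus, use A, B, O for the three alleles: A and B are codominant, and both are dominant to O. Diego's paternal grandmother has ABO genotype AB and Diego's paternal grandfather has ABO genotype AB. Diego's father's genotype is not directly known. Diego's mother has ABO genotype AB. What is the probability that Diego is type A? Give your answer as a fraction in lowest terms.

Diego's father's ABO genotype from AB × AB: 1/4 AA, 1/2 AB, 1/4 BB.
Crossing each possibility with the mother AB and summing P(type A): 1/4·1/2 + 1/2·1/4 + 1/4·0 = 1/4.

1/4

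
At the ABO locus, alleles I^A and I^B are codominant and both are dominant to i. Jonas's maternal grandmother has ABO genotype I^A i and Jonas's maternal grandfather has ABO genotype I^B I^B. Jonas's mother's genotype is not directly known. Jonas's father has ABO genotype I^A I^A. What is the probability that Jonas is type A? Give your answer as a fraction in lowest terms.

1/2

Jonas's mother's ABO genotype from I^A i × I^B I^B: 1/2 I^A I^B, 1/2 I^B i.
Crossing each possibility with the father I^A I^A and summing P(type A): 1/2·1/2 + 1/2·1/2 = 1/2.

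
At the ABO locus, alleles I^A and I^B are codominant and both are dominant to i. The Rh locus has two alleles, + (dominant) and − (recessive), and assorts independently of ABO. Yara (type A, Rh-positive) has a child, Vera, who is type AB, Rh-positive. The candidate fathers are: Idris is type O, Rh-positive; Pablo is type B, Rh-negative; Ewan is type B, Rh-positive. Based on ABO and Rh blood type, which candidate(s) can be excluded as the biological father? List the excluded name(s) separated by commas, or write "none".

A candidate is excluded only if no genotype consistent with his phenotype could produce a type AB, Rh-positive child with a type A, Rh-positive mother.
Idris (type O, Rh+): no genotype consistent with that phenotype can produce a type-AB Rh+ child with a type-A mother.

Idris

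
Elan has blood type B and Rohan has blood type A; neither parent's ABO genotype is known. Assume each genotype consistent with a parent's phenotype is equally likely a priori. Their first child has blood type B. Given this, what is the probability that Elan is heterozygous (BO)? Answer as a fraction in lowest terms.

Possible genotypes: Elan ∈ {BB, BO}; Rohan ∈ {AA, AO}.
Weight each parental genotype pair by prior × P(type-B child):
  BB × AO: posterior weight 2/3.
  BO × AO: posterior weight 1/3.
Sum the posterior weight over pairs where Elan is BO: 1/3.

1/3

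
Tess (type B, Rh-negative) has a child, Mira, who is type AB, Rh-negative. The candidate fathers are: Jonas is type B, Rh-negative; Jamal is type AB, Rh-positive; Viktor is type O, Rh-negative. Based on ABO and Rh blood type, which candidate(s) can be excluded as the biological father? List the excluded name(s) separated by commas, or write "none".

A candidate is excluded only if no genotype consistent with his phenotype could produce a type AB, Rh-negative child with a type B, Rh-negative mother.
Jonas (type B, Rh-): no genotype consistent with that phenotype can produce a type-AB Rh- child with a type-B mother.
Viktor (type O, Rh-): no genotype consistent with that phenotype can produce a type-AB Rh- child with a type-B mother.

Jonas, Viktor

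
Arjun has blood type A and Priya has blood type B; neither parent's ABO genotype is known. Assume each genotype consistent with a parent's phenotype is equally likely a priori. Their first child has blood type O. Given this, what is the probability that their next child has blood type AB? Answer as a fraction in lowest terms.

Possible genotypes: Arjun ∈ {AA, AO}; Priya ∈ {BB, BO}.
Weight each parental genotype pair by prior × P(type-O child):
  AO × BO: posterior weight 1; P(next child type AB) = 1/4.
Weighted sum = 1/4.

1/4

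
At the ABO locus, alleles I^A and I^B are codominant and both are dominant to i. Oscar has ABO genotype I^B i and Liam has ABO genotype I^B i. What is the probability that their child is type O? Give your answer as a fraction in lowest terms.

1/4

ABO cross I^B i × I^B i → offspring phenotypes: 1/4 O, 3/4 B.
So P(type O) = 1/4.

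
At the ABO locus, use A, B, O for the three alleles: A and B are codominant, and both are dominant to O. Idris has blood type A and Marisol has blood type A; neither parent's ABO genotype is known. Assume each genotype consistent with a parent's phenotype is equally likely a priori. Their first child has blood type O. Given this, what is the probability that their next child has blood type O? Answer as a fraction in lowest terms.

1/4

Possible genotypes: Idris ∈ {AA, AO}; Marisol ∈ {AA, AO}.
Weight each parental genotype pair by prior × P(type-O child):
  AO × AO: posterior weight 1; P(next child type O) = 1/4.
Weighted sum = 1/4.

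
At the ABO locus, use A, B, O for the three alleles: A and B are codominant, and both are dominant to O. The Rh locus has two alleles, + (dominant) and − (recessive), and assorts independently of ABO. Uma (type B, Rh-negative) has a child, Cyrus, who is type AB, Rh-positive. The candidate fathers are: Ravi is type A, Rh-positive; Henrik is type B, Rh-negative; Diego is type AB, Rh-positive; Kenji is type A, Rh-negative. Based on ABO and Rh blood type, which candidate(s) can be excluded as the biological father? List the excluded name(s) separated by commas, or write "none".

Henrik, Kenji

A candidate is excluded only if no genotype consistent with his phenotype could produce a type AB, Rh-positive child with a type B, Rh-negative mother.
Henrik (type B, Rh-): no genotype consistent with that phenotype can produce a type-AB Rh+ child with a type-B mother.
Kenji (type A, Rh-): no genotype consistent with that phenotype can produce a type-AB Rh+ child with a type-B mother.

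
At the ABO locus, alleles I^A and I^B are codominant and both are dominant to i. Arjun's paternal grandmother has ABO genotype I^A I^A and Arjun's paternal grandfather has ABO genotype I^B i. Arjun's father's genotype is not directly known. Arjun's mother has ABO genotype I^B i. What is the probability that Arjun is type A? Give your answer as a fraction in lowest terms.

Arjun's father's ABO genotype from I^A I^A × I^B i: 1/2 I^A I^B, 1/2 I^A i.
Crossing each possibility with the mother I^B i and summing P(type A): 1/2·1/4 + 1/2·1/4 = 1/4.

1/4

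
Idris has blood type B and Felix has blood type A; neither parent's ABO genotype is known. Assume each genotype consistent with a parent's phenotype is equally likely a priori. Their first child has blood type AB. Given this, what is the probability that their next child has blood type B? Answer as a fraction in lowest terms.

5/36

Possible genotypes: Idris ∈ {BB, BO}; Felix ∈ {AA, AO}.
Weight each parental genotype pair by prior × P(type-AB child):
  BB × AA: posterior weight 4/9; P(next child type B) = 0.
  BB × AO: posterior weight 2/9; P(next child type B) = 1/2.
  BO × AA: posterior weight 2/9; P(next child type B) = 0.
  BO × AO: posterior weight 1/9; P(next child type B) = 1/4.
Weighted sum = 5/36.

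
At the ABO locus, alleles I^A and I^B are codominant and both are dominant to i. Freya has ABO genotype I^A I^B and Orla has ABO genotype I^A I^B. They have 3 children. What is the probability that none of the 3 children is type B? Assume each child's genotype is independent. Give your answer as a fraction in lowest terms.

ABO cross I^A I^B × I^A I^B → 1/4 A, 1/4 B, 1/2 AB.
So P(type B) = 1/4 per child.
P(not type B) = 3/4 for one child; (3/4)^3 = 27/64.

27/64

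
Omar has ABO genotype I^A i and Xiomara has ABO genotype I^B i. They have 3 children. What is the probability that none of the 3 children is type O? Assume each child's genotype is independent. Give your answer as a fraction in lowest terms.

ABO cross I^A i × I^B i → 1/4 O, 1/4 A, 1/4 B, 1/4 AB.
So P(type O) = 1/4 per child.
P(not type O) = 3/4 for one child; (3/4)^3 = 27/64.

27/64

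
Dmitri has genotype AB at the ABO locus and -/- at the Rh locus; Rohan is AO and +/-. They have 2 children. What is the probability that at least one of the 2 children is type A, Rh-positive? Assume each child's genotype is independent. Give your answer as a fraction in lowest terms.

ABO cross AB × AO → 1/2 A, 1/4 B, 1/4 AB.
Rh cross -/- × +/- → 1/2 Rh+, 1/2 Rh-; so P(type A, Rh-positive) = 1/2 × 1/2 = 1/4 per child.
P(none) = (3/4)^2 = 9/16; P(at least one) = 1 − 9/16 = 7/16.

7/16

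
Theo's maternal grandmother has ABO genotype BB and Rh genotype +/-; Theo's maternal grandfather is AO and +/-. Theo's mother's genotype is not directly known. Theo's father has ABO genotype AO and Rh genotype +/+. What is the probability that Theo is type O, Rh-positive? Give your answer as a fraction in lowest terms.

Theo's mother's ABO genotype from BB × AO: 1/2 AB, 1/2 BO.
Crossing each possibility with the father AO and summing P(type O): 1/2·0 + 1/2·1/4 = 1/8.
Similarly for Rh via the mother's Rh distribution: P(Rh+) = 1.
Independent loci: 1/8 × 1 = 1/8.

1/8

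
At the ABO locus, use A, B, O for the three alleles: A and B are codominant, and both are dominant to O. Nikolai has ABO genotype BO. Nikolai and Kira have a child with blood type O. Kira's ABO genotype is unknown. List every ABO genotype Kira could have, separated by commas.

For each candidate genotype of Kira, check whether crossing it with BO can produce every observed child phenotype.
  AA → possible child types {A, AB} ✗
  AB → possible child types {A, B, AB} ✗
  AO → possible child types {O, A, B, AB} ✓
  BB → possible child types {B} ✗
  BO → possible child types {O, B} ✓
  OO → possible child types {O, B} ✓

AO, BO, OO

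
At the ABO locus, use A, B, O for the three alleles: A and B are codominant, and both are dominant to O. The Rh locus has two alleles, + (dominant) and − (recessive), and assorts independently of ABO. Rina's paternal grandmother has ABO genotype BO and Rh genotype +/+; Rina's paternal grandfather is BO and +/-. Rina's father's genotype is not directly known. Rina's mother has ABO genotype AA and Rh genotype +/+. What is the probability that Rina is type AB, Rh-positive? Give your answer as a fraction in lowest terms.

Rina's father's ABO genotype from BO × BO: 1/4 BB, 1/2 BO, 1/4 OO.
Crossing each possibility with the mother AA and summing P(type AB): 1/4·1 + 1/2·1/2 + 1/4·0 = 1/2.
Similarly for Rh via the father's Rh distribution: P(Rh+) = 1.
Independent loci: 1/2 × 1 = 1/2.

1/2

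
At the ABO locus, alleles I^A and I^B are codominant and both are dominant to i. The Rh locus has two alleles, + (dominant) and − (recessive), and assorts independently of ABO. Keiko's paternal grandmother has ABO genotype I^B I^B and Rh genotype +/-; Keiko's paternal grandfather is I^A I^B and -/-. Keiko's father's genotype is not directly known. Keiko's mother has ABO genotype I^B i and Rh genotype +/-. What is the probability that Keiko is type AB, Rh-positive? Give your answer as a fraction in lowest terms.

5/64

Keiko's father's ABO genotype from I^B I^B × I^A I^B: 1/2 I^A I^B, 1/2 I^B I^B.
Crossing each possibility with the mother I^B i and summing P(type AB): 1/2·1/4 + 1/2·0 = 1/8.
Similarly for Rh via the father's Rh distribution: P(Rh+) = 5/8.
Independent loci: 1/8 × 5/8 = 5/64.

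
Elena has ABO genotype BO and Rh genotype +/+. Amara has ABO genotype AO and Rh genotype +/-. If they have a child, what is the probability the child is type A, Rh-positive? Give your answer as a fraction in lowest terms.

ABO cross BO × AO → offspring phenotypes: 1/4 O, 1/4 A, 1/4 B, 1/4 AB.
Rh cross +/+ × +/- → 1 Rh+.
Independent loci: P(type A, Rh-positive) = 1/4 × 1 = 1/4.

1/4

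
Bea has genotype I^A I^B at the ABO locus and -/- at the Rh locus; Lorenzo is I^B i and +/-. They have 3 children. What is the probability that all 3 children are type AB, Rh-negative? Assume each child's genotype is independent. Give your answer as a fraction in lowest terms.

ABO cross I^A I^B × I^B i → 1/4 A, 1/2 B, 1/4 AB.
Rh cross -/- × +/- → 1/2 Rh+, 1/2 Rh-; so P(type AB, Rh-negative) = 1/4 × 1/2 = 1/8 per child.
All 3 independent: (1/8)^3 = 1/512.

1/512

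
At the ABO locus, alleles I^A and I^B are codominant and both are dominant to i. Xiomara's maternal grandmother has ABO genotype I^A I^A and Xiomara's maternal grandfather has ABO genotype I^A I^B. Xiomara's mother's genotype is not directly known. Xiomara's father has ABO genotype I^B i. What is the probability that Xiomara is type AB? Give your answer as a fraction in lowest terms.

Xiomara's mother's ABO genotype from I^A I^A × I^A I^B: 1/2 I^A I^A, 1/2 I^A I^B.
Crossing each possibility with the father I^B i and summing P(type AB): 1/2·1/2 + 1/2·1/4 = 3/8.

3/8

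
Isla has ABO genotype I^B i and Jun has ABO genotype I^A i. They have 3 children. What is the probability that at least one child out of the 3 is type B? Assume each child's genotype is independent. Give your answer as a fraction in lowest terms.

ABO cross I^B i × I^A i → 1/4 O, 1/4 A, 1/4 B, 1/4 AB.
So P(type B) = 1/4 per child.
P(none) = (3/4)^3 = 27/64; P(at least one) = 1 − 27/64 = 37/64.

37/64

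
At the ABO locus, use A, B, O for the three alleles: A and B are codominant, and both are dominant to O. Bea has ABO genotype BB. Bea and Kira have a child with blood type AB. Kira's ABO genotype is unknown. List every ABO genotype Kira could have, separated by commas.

For each candidate genotype of Kira, check whether crossing it with BB can produce every observed child phenotype.
  AA → possible child types {AB} ✓
  AB → possible child types {B, AB} ✓
  AO → possible child types {B, AB} ✓
  BB → possible child types {B} ✗
  BO → possible child types {B} ✗
  OO → possible child types {B} ✗

AA, AB, AO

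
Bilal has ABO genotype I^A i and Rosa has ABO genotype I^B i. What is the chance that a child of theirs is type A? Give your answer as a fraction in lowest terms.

ABO cross I^A i × I^B i → offspring phenotypes: 1/4 O, 1/4 A, 1/4 B, 1/4 AB.
So P(type A) = 1/4.

1/4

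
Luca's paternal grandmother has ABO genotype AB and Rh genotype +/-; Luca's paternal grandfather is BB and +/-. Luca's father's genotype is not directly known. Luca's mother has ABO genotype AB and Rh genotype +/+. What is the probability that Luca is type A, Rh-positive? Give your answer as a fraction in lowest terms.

1/8

Luca's father's ABO genotype from AB × BB: 1/2 AB, 1/2 BB.
Crossing each possibility with the mother AB and summing P(type A): 1/2·1/4 + 1/2·0 = 1/8.
Similarly for Rh via the father's Rh distribution: P(Rh+) = 1.
Independent loci: 1/8 × 1 = 1/8.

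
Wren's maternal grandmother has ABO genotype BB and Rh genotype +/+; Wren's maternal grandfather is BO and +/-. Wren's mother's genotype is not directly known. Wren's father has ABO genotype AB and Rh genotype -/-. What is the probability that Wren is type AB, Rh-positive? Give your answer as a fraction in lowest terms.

9/32

Wren's mother's ABO genotype from BB × BO: 1/2 BB, 1/2 BO.
Crossing each possibility with the father AB and summing P(type AB): 1/2·1/2 + 1/2·1/4 = 3/8.
Similarly for Rh via the mother's Rh distribution: P(Rh+) = 3/4.
Independent loci: 3/8 × 3/4 = 9/32.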